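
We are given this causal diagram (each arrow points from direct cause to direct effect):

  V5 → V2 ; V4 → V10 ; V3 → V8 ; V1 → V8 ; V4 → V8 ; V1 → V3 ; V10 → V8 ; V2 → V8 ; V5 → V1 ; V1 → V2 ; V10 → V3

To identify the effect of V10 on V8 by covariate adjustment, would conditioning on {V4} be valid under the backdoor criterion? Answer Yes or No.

Yes

Backdoor paths from V10 to V8 (paths whose first edge points into V10):
  P1: V10 <- V4 -> V8
Condition 1 (no descendant of V10 in the set): holds — descendants of V10 are {V3, V8}; none are in {V4}.
Condition 2 (every backdoor path blocked by {V4}):
  P1: blocked at fork node V4 ∈ conditioning set.
{V4} satisfies the backdoor criterion.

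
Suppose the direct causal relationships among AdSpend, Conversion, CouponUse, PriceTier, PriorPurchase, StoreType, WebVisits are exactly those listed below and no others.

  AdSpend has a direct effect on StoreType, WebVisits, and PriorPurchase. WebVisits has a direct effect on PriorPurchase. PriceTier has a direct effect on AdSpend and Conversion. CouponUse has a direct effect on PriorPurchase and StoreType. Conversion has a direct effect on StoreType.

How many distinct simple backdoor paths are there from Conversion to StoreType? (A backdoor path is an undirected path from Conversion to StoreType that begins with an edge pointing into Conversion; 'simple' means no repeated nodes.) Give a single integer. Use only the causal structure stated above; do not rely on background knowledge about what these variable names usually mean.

A backdoor path from Conversion to StoreType is any simple undirected path whose first edge points into Conversion (i.e. leaves Conversion via a parent).
Parents of Conversion: {PriceTier}.
Enumerating:
  P1: Conversion <- PriceTier -> AdSpend -> WebVisits -> PriorPurchase <- CouponUse -> StoreType
  P2: Conversion <- PriceTier -> AdSpend -> StoreType
  P3: Conversion <- PriceTier -> AdSpend -> PriorPurchase <- CouponUse -> StoreType
That exhausts the simple backdoor paths. Count: 3.

3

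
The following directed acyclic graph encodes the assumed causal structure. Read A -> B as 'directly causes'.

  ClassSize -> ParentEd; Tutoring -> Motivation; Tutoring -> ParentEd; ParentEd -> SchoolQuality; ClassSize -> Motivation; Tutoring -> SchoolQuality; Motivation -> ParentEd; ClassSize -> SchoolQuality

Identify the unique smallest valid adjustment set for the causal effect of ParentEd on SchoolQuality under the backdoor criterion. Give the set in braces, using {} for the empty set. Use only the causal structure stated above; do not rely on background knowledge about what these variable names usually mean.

Variables eligible for adjustment (non-descendants of ParentEd, excluding ParentEd and SchoolQuality): {ClassSize, Motivation, Tutoring}.
Backdoor paths from ParentEd to SchoolQuality:
  P1: ParentEd <- ClassSize -> Motivation <- Tutoring -> SchoolQuality
  P2: ParentEd <- ClassSize -> SchoolQuality
  P3: ParentEd <- Tutoring -> Motivation <- ClassSize -> SchoolQuality
  P4: ParentEd <- Tutoring -> SchoolQuality
  P5: ParentEd <- Motivation <- ClassSize -> SchoolQuality
  P6: ParentEd <- Motivation <- Tutoring -> SchoolQuality
The empty set is not sufficient: P2 (ParentEd <- ClassSize -> SchoolQuality) has no collider blocking it and no conditioned non-collider, so it is open.
Try {ClassSize, Tutoring}:
  P1: blocked at fork node ClassSize ∈ conditioning set.
  P2: blocked at fork node ClassSize ∈ conditioning set.
  P3: blocked at fork node Tutoring ∈ conditioning set.
  P4: blocked at fork node Tutoring ∈ conditioning set.
  P5: blocked at fork node ClassSize ∈ conditioning set.
  P6: blocked at fork node Tutoring ∈ conditioning set.
{ClassSize, Tutoring} contains no descendant of ParentEd and blocks every backdoor path.
Every element of {ClassSize, Tutoring} is needed (dropping ClassSize leaves P2 open; dropping Tutoring leaves P4 open), so no proper subset is valid.
Among all size-2 subsets of the eligible variables, only {ClassSize, Tutoring} blocks every backdoor path, so it is the unique smallest valid adjustment set.

{ClassSize, Tutoring}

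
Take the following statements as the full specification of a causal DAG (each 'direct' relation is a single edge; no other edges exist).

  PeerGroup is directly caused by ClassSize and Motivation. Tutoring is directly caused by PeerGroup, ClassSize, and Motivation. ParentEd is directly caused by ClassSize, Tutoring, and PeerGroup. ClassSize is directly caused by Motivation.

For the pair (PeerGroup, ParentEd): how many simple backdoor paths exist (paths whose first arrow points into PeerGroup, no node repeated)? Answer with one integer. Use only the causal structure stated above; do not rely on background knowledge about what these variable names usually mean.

7

A backdoor path from PeerGroup to ParentEd is any simple undirected path whose first edge points into PeerGroup (i.e. leaves PeerGroup via a parent).
Parents of PeerGroup: {ClassSize, Motivation}.
Enumerating:
  P1: PeerGroup <- Motivation -> ClassSize -> Tutoring -> ParentEd
  P2: PeerGroup <- Motivation -> ClassSize -> ParentEd
  P3: PeerGroup <- Motivation -> Tutoring <- ClassSize -> ParentEd
  P4: PeerGroup <- Motivation -> Tutoring -> ParentEd
  P5: PeerGroup <- ClassSize <- Motivation -> Tutoring -> ParentEd
  P6: PeerGroup <- ClassSize -> Tutoring -> ParentEd
  P7: PeerGroup <- ClassSize -> ParentEd
That exhausts the simple backdoor paths. Count: 7.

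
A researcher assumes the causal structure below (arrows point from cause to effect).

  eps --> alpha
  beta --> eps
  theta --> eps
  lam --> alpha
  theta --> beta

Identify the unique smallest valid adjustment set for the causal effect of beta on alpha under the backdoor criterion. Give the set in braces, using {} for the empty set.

Variables eligible for adjustment (non-descendants of beta, excluding beta and alpha): {lam, theta}.
Backdoor paths from beta to alpha:
  P1: beta <- theta -> eps -> alpha
The empty set is not sufficient: P1 (beta <- theta -> eps -> alpha) has no collider blocking it and no conditioned non-collider, so it is open.
Try {theta}:
  P1: blocked at fork node theta ∈ conditioning set.
{theta} contains no descendant of beta and blocks every backdoor path.
No other singleton works — e.g. {lam} leaves P1 open — so {theta} is the unique smallest valid adjustment set.

{theta}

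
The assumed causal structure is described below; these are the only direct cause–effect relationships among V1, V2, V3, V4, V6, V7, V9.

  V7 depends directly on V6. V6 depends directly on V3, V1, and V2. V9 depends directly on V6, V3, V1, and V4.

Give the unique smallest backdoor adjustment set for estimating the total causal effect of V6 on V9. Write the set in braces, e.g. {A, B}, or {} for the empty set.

{V1, V3}

Variables eligible for adjustment (non-descendants of V6, excluding V6 and V9): {V1, V2, V3, V4}.
Backdoor paths from V6 to V9:
  P1: V6 <- V3 -> V9
  P2: V6 <- V1 -> V9
The empty set is not sufficient: P1 (V6 <- V3 -> V9) has no collider blocking it and no conditioned non-collider, so it is open.
Try {V1, V3}:
  P1: blocked at fork node V3 ∈ conditioning set.
  P2: blocked at fork node V1 ∈ conditioning set.
{V1, V3} contains no descendant of V6 and blocks every backdoor path.
Every element of {V1, V3} is needed (dropping V1 leaves P2 open; dropping V3 leaves P1 open), so no proper subset is valid.
Among all size-2 subsets of the eligible variables, only {V1, V3} blocks every backdoor path, so it is the unique smallest valid adjustment set.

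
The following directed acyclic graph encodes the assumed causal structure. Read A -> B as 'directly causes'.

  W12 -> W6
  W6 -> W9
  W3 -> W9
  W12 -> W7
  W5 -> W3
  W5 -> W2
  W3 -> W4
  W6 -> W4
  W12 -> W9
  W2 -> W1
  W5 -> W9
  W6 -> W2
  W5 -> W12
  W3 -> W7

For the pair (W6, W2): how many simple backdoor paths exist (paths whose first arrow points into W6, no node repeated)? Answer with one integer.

5

A backdoor path from W6 to W2 is any simple undirected path whose first edge points into W6 (i.e. leaves W6 via a parent).
Parents of W6: {W12}.
Enumerating:
  P1: W6 <- W12 <- W5 -> W2
  P2: W6 <- W12 -> W9 <- W5 -> W2
  P3: W6 <- W12 -> W9 <- W3 <- W5 -> W2
  P4: W6 <- W12 -> W7 <- W3 <- W5 -> W2
  P5: W6 <- W12 -> W7 <- W3 -> W9 <- W5 -> W2
That exhausts the simple backdoor paths. Count: 5.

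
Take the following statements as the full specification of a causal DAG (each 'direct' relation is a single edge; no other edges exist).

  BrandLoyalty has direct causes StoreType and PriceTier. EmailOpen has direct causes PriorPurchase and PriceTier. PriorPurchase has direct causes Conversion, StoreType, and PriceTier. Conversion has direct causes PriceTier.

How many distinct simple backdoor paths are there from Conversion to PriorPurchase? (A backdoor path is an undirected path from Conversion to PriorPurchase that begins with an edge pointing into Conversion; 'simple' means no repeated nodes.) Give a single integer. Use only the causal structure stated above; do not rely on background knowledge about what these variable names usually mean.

3

A backdoor path from Conversion to PriorPurchase is any simple undirected path whose first edge points into Conversion (i.e. leaves Conversion via a parent).
Parents of Conversion: {PriceTier}.
Enumerating:
  P1: Conversion <- PriceTier -> PriorPurchase
  P2: Conversion <- PriceTier -> EmailOpen <- PriorPurchase
  P3: Conversion <- PriceTier -> BrandLoyalty <- StoreType -> PriorPurchase
That exhausts the simple backdoor paths. Count: 3.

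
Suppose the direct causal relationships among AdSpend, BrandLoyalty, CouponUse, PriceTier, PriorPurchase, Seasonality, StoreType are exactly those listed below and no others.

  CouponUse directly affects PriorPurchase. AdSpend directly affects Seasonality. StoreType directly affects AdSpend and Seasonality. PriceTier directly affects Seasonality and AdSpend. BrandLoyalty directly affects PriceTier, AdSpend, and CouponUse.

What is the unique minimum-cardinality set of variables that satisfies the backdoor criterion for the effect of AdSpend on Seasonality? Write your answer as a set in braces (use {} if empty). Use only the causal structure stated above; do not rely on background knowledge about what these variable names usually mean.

Variables eligible for adjustment (non-descendants of AdSpend, excluding AdSpend and Seasonality): {BrandLoyalty, CouponUse, PriceTier, PriorPurchase, StoreType}.
Backdoor paths from AdSpend to Seasonality:
  P1: AdSpend <- BrandLoyalty -> PriceTier -> Seasonality
  P2: AdSpend <- PriceTier -> Seasonality
  P3: AdSpend <- StoreType -> Seasonality
The empty set is not sufficient: P1 (AdSpend <- BrandLoyalty -> PriceTier -> Seasonality) has no collider blocking it and no conditioned non-collider, so it is open.
Try {PriceTier, StoreType}:
  P1: blocked at chain node PriceTier ∈ conditioning set.
  P2: blocked at fork node PriceTier ∈ conditioning set.
  P3: blocked at fork node StoreType ∈ conditioning set.
{PriceTier, StoreType} contains no descendant of AdSpend and blocks every backdoor path.
Every element of {PriceTier, StoreType} is needed (dropping PriceTier leaves P1 open; dropping StoreType leaves P3 open), so no proper subset is valid.
Among all size-2 subsets of the eligible variables, only {PriceTier, StoreType} blocks every backdoor path, so it is the unique smallest valid adjustment set.

{PriceTier, StoreType}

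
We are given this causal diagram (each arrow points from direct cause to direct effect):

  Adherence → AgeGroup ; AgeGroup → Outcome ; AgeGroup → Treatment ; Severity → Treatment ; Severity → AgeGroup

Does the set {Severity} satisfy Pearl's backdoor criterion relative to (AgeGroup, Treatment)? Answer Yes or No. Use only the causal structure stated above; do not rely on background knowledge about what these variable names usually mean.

Backdoor paths from AgeGroup to Treatment (paths whose first edge points into AgeGroup):
  P1: AgeGroup <- Severity -> Treatment
Condition 1 (no descendant of AgeGroup in the set): holds — descendants of AgeGroup are {Outcome, Treatment}; none are in {Severity}.
Condition 2 (every backdoor path blocked by {Severity}):
  P1: blocked at fork node Severity ∈ conditioning set.
{Severity} satisfies the backdoor criterion.

Yes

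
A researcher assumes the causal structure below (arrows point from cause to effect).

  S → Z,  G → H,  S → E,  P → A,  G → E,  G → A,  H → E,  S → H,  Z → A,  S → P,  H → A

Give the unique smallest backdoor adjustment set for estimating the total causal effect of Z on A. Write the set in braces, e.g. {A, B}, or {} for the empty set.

{S}

Variables eligible for adjustment (non-descendants of Z, excluding Z and A): {E, G, H, P, S}.
Backdoor paths from Z to A:
  P1: Z <- S -> P -> A
  P2: Z <- S -> H <- G -> A
  P3: Z <- S -> H -> E <- G -> A
  P4: Z <- S -> H -> A
  P5: Z <- S -> E <- G -> H -> A
  P6: Z <- S -> E <- G -> A
  P7: Z <- S -> E <- H <- G -> A
  P8: Z <- S -> E <- H -> A
The empty set is not sufficient: P1 (Z <- S -> P -> A) has no collider blocking it and no conditioned non-collider, so it is open.
Try {S}:
  P1: blocked at fork node S ∈ conditioning set.
  P2: blocked at fork node S ∈ conditioning set.
  P3: blocked at fork node S ∈ conditioning set.
  P4: blocked at fork node S ∈ conditioning set.
  P5: blocked at fork node S ∈ conditioning set.
  P6: blocked at fork node S ∈ conditioning set.
  P7: blocked at fork node S ∈ conditioning set.
  P8: blocked at fork node S ∈ conditioning set.
{S} contains no descendant of Z and blocks every backdoor path.
No other singleton works — e.g. {P} leaves P4 open — so {S} is the unique smallest valid adjustment set.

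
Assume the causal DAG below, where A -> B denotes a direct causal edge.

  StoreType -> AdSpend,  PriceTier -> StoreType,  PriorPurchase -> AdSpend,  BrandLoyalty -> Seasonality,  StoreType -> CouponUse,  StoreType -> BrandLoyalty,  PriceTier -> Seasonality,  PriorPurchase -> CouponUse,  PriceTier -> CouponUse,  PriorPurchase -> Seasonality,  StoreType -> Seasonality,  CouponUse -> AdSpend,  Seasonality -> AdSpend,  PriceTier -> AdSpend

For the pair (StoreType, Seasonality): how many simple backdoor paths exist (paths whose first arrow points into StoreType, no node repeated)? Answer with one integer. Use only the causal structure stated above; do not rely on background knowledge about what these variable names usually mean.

8

A backdoor path from StoreType to Seasonality is any simple undirected path whose first edge points into StoreType (i.e. leaves StoreType via a parent).
Parents of StoreType: {PriceTier}.
Enumerating:
  P1: StoreType <- PriceTier -> Seasonality
  P2: StoreType <- PriceTier -> CouponUse <- PriorPurchase -> Seasonality
  P3: StoreType <- PriceTier -> CouponUse <- PriorPurchase -> AdSpend <- Seasonality
  P4: StoreType <- PriceTier -> CouponUse -> AdSpend <- PriorPurchase -> Seasonality
  P5: StoreType <- PriceTier -> CouponUse -> AdSpend <- Seasonality
  P6: StoreType <- PriceTier -> AdSpend <- PriorPurchase -> Seasonality
  P7: StoreType <- PriceTier -> AdSpend <- Seasonality
  P8: StoreType <- PriceTier -> AdSpend <- CouponUse <- PriorPurchase -> Seasonality
That exhausts the simple backdoor paths. Count: 8.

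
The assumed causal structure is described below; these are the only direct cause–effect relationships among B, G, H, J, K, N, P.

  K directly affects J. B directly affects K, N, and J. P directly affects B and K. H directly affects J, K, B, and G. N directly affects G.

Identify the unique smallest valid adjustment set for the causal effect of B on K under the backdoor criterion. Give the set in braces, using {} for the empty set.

{H, P}

Variables eligible for adjustment (non-descendants of B, excluding B and K): {H, P}.
Backdoor paths from B to K:
  P1: B <- H -> K
  P2: B <- H -> J <- K
  P3: B <- P -> K
The empty set is not sufficient: P1 (B <- H -> K) has no collider blocking it and no conditioned non-collider, so it is open.
Try {H, P}:
  P1: blocked at fork node H ∈ conditioning set.
  P2: blocked at fork node H ∈ conditioning set.
  P3: blocked at fork node P ∈ conditioning set.
{H, P} contains no descendant of B and blocks every backdoor path.
Every element of {H, P} is needed (dropping H leaves P1 open; dropping P leaves P3 open), so no proper subset is valid.
Among all size-2 subsets of the eligible variables, only {H, P} blocks every backdoor path, so it is the unique smallest valid adjustment set.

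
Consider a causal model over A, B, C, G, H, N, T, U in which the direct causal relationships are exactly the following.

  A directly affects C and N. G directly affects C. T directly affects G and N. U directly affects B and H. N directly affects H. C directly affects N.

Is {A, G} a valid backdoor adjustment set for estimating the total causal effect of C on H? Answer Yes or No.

Yes

Backdoor paths from C to H (paths whose first edge points into C):
  P1: C <- A -> N -> H
  P2: C <- G <- T -> N -> H
Condition 1 (no descendant of C in the set): holds — descendants of C are {H, N}; none are in {A, G}.
Condition 2 (every backdoor path blocked by {A, G}):
  P1: blocked at fork node A ∈ conditioning set.
  P2: blocked at chain node G ∈ conditioning set.
{A, G} satisfies the backdoor criterion.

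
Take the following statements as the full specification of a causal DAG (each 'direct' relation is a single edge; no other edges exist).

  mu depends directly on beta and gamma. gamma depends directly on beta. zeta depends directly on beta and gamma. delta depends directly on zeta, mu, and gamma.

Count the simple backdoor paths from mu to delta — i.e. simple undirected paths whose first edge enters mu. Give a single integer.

A backdoor path from mu to delta is any simple undirected path whose first edge points into mu (i.e. leaves mu via a parent).
Parents of mu: {beta, gamma}.
Enumerating:
  P1: mu <- beta -> gamma -> zeta -> delta
  P2: mu <- beta -> gamma -> delta
  P3: mu <- beta -> zeta <- gamma -> delta
  P4: mu <- beta -> zeta -> delta
  P5: mu <- gamma <- beta -> zeta -> delta
  P6: mu <- gamma -> zeta -> delta
  P7: mu <- gamma -> delta
That exhausts the simple backdoor paths. Count: 7.

7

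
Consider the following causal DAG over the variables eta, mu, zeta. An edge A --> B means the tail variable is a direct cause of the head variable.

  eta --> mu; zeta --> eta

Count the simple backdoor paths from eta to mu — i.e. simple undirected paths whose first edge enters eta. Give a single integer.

A backdoor path from eta to mu is any simple undirected path whose first edge points into eta (i.e. leaves eta via a parent).
Parents of eta: {zeta}.
No simple path from any parent of eta reaches mu without revisiting eta, so there are no backdoor paths.

0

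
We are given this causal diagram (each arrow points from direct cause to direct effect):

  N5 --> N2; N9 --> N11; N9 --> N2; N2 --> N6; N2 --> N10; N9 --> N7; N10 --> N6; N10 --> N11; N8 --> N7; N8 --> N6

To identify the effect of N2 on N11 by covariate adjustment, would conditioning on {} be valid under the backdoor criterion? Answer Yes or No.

Backdoor paths from N2 to N11 (paths whose first edge points into N2):
  P1: N2 <- N9 -> N7 <- N8 -> N6 <- N10 -> N11
  P2: N2 <- N9 -> N11
Condition 1 (no descendant of N2 in the set): holds — descendants of N2 are {N10, N11, N6}; none are in {}.
Condition 2 (every backdoor path blocked by {}):
  P1: blocked at collider N7 (neither it nor any descendant is in the conditioning set).
  P2: open — no interior node is in the conditioning set.
{} does not satisfy the backdoor criterion.

No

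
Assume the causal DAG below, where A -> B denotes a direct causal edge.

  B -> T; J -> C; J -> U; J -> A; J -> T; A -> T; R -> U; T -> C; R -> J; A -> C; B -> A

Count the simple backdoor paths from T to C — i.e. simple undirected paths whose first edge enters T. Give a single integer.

6

A backdoor path from T to C is any simple undirected path whose first edge points into T (i.e. leaves T via a parent).
Parents of T: {A, B, J}.
Enumerating:
  P1: T <- J -> A -> C
  P2: T <- J -> C
  P3: T <- B -> A <- J -> C
  P4: T <- B -> A -> C
  P5: T <- A <- J -> C
  P6: T <- A -> C
That exhausts the simple backdoor paths. Count: 6.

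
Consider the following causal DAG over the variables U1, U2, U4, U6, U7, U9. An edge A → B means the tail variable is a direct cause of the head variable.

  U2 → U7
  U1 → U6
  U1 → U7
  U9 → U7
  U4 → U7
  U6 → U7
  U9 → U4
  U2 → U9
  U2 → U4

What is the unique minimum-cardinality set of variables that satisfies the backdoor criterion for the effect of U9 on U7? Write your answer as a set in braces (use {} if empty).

{U2}

Variables eligible for adjustment (non-descendants of U9, excluding U9 and U7): {U1, U2, U6}.
Backdoor paths from U9 to U7:
  P1: U9 <- U2 -> U4 -> U7
  P2: U9 <- U2 -> U7
The empty set is not sufficient: P1 (U9 <- U2 -> U4 -> U7) has no collider blocking it and no conditioned non-collider, so it is open.
Try {U2}:
  P1: blocked at fork node U2 ∈ conditioning set.
  P2: blocked at fork node U2 ∈ conditioning set.
{U2} contains no descendant of U9 and blocks every backdoor path.
No other singleton works — e.g. {U1} leaves P1 open — so {U2} is the unique smallest valid adjustment set.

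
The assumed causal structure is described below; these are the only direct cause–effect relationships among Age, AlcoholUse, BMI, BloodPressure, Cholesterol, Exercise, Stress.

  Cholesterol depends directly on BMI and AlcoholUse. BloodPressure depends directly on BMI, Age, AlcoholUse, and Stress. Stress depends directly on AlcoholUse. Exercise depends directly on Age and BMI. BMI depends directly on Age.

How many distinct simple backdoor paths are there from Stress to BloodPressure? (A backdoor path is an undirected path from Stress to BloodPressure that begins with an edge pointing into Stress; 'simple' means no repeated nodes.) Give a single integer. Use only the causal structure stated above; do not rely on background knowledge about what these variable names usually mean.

A backdoor path from Stress to BloodPressure is any simple undirected path whose first edge points into Stress (i.e. leaves Stress via a parent).
Parents of Stress: {AlcoholUse}.
Enumerating:
  P1: Stress <- AlcoholUse -> Cholesterol <- BMI <- Age -> BloodPressure
  P2: Stress <- AlcoholUse -> Cholesterol <- BMI -> Exercise <- Age -> BloodPressure
  P3: Stress <- AlcoholUse -> Cholesterol <- BMI -> BloodPressure
  P4: Stress <- AlcoholUse -> BloodPressure
That exhausts the simple backdoor paths. Count: 4.

4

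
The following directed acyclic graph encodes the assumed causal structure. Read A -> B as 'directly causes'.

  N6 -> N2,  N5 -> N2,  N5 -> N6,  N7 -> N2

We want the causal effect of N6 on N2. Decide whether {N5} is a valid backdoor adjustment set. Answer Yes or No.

Backdoor paths from N6 to N2 (paths whose first edge points into N6):
  P1: N6 <- N5 -> N2
Condition 1 (no descendant of N6 in the set): holds — descendants of N6 are {N2}; none are in {N5}.
Condition 2 (every backdoor path blocked by {N5}):
  P1: blocked at fork node N5 ∈ conditioning set.
{N5} satisfies the backdoor criterion.

Yes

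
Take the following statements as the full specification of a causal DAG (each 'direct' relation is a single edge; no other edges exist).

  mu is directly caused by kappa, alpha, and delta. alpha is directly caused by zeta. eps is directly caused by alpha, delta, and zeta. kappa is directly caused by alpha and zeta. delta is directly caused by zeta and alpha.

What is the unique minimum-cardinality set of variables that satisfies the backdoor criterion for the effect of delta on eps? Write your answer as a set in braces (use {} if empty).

{alpha, zeta}

Variables eligible for adjustment (non-descendants of delta, excluding delta and eps): {alpha, kappa, zeta}.
Backdoor paths from delta to eps:
  P1: delta <- zeta -> alpha -> eps
  P2: delta <- zeta -> kappa <- alpha -> eps
  P3: delta <- zeta -> kappa -> mu <- alpha -> eps
  P4: delta <- zeta -> eps
  P5: delta <- alpha <- zeta -> eps
  P6: delta <- alpha -> kappa <- zeta -> eps
  P7: delta <- alpha -> mu <- kappa <- zeta -> eps
  P8: delta <- alpha -> eps
The empty set is not sufficient: P1 (delta <- zeta -> alpha -> eps) has no collider blocking it and no conditioned non-collider, so it is open.
Try {alpha, zeta}:
  P1: blocked at fork node zeta ∈ conditioning set.
  P2: blocked at fork node zeta ∈ conditioning set.
  P3: blocked at fork node zeta ∈ conditioning set.
  P4: blocked at fork node zeta ∈ conditioning set.
  P5: blocked at chain node alpha ∈ conditioning set.
  P6: blocked at fork node alpha ∈ conditioning set.
  P7: blocked at fork node alpha ∈ conditioning set.
  P8: blocked at fork node alpha ∈ conditioning set.
{alpha, zeta} contains no descendant of delta and blocks every backdoor path.
Every element of {alpha, zeta} is needed (dropping alpha leaves P8 open; dropping zeta leaves P4 open), so no proper subset is valid.
Among all size-2 subsets of the eligible variables, only {alpha, zeta} blocks every backdoor path, so it is the unique smallest valid adjustment set.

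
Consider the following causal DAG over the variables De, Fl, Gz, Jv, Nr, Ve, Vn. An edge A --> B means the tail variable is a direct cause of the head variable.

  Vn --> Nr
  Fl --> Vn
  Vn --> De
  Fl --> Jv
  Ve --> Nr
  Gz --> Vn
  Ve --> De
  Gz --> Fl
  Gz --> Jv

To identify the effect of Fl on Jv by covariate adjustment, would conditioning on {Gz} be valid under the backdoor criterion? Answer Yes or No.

Backdoor paths from Fl to Jv (paths whose first edge points into Fl):
  P1: Fl <- Gz -> Jv
Condition 1 (no descendant of Fl in the set): holds — descendants of Fl are {De, Jv, Nr, Vn}; none are in {Gz}.
Condition 2 (every backdoor path blocked by {Gz}):
  P1: blocked at fork node Gz ∈ conditioning set.
{Gz} satisfies the backdoor criterion.

Yes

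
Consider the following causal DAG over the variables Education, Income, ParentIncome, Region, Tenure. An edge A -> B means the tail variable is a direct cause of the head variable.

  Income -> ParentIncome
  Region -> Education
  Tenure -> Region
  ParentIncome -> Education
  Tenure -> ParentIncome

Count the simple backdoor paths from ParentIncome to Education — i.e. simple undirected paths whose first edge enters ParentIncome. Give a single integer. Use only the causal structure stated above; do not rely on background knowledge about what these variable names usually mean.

A backdoor path from ParentIncome to Education is any simple undirected path whose first edge points into ParentIncome (i.e. leaves ParentIncome via a parent).
Parents of ParentIncome: {Income, Tenure}.
Enumerating:
  P1: ParentIncome <- Tenure -> Region -> Education
That exhausts the simple backdoor paths. Count: 1.

1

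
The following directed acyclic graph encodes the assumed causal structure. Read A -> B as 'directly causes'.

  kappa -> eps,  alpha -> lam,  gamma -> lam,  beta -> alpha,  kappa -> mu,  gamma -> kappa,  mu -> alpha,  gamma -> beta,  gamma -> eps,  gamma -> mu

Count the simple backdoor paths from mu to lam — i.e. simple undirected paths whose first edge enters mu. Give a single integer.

6

A backdoor path from mu to lam is any simple undirected path whose first edge points into mu (i.e. leaves mu via a parent).
Parents of mu: {gamma, kappa}.
Enumerating:
  P1: mu <- gamma -> beta -> alpha -> lam
  P2: mu <- gamma -> lam
  P3: mu <- kappa <- gamma -> beta -> alpha -> lam
  P4: mu <- kappa <- gamma -> lam
  P5: mu <- kappa -> eps <- gamma -> beta -> alpha -> lam
  P6: mu <- kappa -> eps <- gamma -> lam
That exhausts the simple backdoor paths. Count: 6.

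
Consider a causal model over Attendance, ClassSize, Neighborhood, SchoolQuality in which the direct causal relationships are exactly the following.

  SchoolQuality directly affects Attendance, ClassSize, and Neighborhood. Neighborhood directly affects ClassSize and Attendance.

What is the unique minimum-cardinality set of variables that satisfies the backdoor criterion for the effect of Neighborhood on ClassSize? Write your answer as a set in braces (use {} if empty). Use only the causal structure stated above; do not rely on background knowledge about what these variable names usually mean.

{SchoolQuality}

Variables eligible for adjustment (non-descendants of Neighborhood, excluding Neighborhood and ClassSize): {SchoolQuality}.
Backdoor paths from Neighborhood to ClassSize:
  P1: Neighborhood <- SchoolQuality -> ClassSize
The empty set is not sufficient: P1 (Neighborhood <- SchoolQuality -> ClassSize) has no collider blocking it and no conditioned non-collider, so it is open.
Try {SchoolQuality}:
  P1: blocked at fork node SchoolQuality ∈ conditioning set.
{SchoolQuality} contains no descendant of Neighborhood and blocks every backdoor path.
{SchoolQuality} is the unique smallest valid adjustment set.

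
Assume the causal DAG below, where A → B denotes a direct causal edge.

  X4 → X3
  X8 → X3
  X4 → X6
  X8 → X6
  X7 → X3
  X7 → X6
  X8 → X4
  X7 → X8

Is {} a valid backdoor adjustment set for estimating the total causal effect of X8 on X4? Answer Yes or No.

Yes

Backdoor paths from X8 to X4 (paths whose first edge points into X8):
  P1: X8 <- X7 -> X3 <- X4
  P2: X8 <- X7 -> X6 <- X4
Condition 1 (no descendant of X8 in the set): holds — descendants of X8 are {X3, X4, X6}; none are in {}.
Condition 2 (every backdoor path blocked by {}):
  P1: blocked at collider X3 (neither it nor any descendant is in the conditioning set).
  P2: blocked at collider X6 (neither it nor any descendant is in the conditioning set).
{} satisfies the backdoor criterion.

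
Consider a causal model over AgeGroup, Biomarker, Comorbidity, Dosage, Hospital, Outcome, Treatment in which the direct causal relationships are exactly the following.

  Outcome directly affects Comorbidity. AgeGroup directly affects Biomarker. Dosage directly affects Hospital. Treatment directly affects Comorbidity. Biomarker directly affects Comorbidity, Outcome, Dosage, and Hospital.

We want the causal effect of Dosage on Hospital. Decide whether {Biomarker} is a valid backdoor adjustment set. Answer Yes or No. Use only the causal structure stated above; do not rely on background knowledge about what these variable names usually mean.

Backdoor paths from Dosage to Hospital (paths whose first edge points into Dosage):
  P1: Dosage <- Biomarker -> Hospital
Condition 1 (no descendant of Dosage in the set): holds — descendants of Dosage are {Hospital}; none are in {Biomarker}.
Condition 2 (every backdoor path blocked by {Biomarker}):
  P1: blocked at fork node Biomarker ∈ conditioning set.
{Biomarker} satisfies the backdoor criterion.

Yes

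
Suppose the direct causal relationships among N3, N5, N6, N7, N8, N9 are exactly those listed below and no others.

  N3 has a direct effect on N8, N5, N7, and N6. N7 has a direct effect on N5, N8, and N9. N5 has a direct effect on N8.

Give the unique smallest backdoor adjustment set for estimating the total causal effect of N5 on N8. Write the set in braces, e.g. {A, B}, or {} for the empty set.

{N3, N7}

Variables eligible for adjustment (non-descendants of N5, excluding N5 and N8): {N3, N6, N7, N9}.
Backdoor paths from N5 to N8:
  P1: N5 <- N3 -> N7 -> N8
  P2: N5 <- N3 -> N8
  P3: N5 <- N7 <- N3 -> N8
  P4: N5 <- N7 -> N8
The empty set is not sufficient: P1 (N5 <- N3 -> N7 -> N8) has no collider blocking it and no conditioned non-collider, so it is open.
Try {N3, N7}:
  P1: blocked at fork node N3 ∈ conditioning set.
  P2: blocked at fork node N3 ∈ conditioning set.
  P3: blocked at chain node N7 ∈ conditioning set.
  P4: blocked at fork node N7 ∈ conditioning set.
{N3, N7} contains no descendant of N5 and blocks every backdoor path.
Every element of {N3, N7} is needed (dropping N3 leaves P2 open; dropping N7 leaves P4 open), so no proper subset is valid.
Among all size-2 subsets of the eligible variables, only {N3, N7} blocks every backdoor path, so it is the unique smallest valid adjustment set.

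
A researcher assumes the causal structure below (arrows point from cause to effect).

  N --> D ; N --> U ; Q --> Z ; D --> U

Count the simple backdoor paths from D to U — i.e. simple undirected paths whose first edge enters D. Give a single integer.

A backdoor path from D to U is any simple undirected path whose first edge points into D (i.e. leaves D via a parent).
Parents of D: {N}.
Enumerating:
  P1: D <- N -> U
That exhausts the simple backdoor paths. Count: 1.

1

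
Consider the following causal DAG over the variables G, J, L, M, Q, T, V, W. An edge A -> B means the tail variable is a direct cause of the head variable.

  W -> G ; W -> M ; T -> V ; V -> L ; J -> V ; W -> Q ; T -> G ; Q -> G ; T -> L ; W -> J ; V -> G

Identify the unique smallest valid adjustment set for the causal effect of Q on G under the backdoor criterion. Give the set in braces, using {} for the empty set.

Variables eligible for adjustment (non-descendants of Q, excluding Q and G): {J, L, M, T, V, W}.
Backdoor paths from Q to G:
  P1: Q <- W -> J -> V <- T -> G
  P2: Q <- W -> J -> V -> L <- T -> G
  P3: Q <- W -> J -> V -> G
  P4: Q <- W -> G
The empty set is not sufficient: P3 (Q <- W -> J -> V -> G) has no collider blocking it and no conditioned non-collider, so it is open.
Try {W}:
  P1: blocked at fork node W ∈ conditioning set.
  P2: blocked at fork node W ∈ conditioning set.
  P3: blocked at fork node W ∈ conditioning set.
  P4: blocked at fork node W ∈ conditioning set.
{W} contains no descendant of Q and blocks every backdoor path.
No other singleton works — e.g. {T} leaves P3 open — so {W} is the unique smallest valid adjustment set.

{W}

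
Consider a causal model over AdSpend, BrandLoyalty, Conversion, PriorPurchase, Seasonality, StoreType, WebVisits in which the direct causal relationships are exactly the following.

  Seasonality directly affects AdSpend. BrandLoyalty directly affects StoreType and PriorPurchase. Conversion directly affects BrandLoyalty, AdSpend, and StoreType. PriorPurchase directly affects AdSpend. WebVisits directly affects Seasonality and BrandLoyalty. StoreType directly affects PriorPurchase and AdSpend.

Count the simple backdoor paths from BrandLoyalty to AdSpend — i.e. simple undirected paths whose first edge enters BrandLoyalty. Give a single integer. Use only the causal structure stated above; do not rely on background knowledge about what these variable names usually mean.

4

A backdoor path from BrandLoyalty to AdSpend is any simple undirected path whose first edge points into BrandLoyalty (i.e. leaves BrandLoyalty via a parent).
Parents of BrandLoyalty: {Conversion, WebVisits}.
Enumerating:
  P1: BrandLoyalty <- WebVisits -> Seasonality -> AdSpend
  P2: BrandLoyalty <- Conversion -> StoreType -> PriorPurchase -> AdSpend
  P3: BrandLoyalty <- Conversion -> StoreType -> AdSpend
  P4: BrandLoyalty <- Conversion -> AdSpend
That exhausts the simple backdoor paths. Count: 4.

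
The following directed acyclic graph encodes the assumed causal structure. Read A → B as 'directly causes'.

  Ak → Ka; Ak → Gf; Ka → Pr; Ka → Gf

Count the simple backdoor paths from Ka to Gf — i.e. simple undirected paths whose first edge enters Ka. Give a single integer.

1

A backdoor path from Ka to Gf is any simple undirected path whose first edge points into Ka (i.e. leaves Ka via a parent).
Parents of Ka: {Ak}.
Enumerating:
  P1: Ka <- Ak -> Gf
That exhausts the simple backdoor paths. Count: 1.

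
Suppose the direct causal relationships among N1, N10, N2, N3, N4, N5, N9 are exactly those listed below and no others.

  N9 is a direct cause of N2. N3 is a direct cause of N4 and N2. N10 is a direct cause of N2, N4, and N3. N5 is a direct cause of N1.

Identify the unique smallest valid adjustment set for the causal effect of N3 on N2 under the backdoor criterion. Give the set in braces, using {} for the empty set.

{N10}

Variables eligible for adjustment (non-descendants of N3, excluding N3 and N2): {N1, N10, N5, N9}.
Backdoor paths from N3 to N2:
  P1: N3 <- N10 -> N2
The empty set is not sufficient: P1 (N3 <- N10 -> N2) has no collider blocking it and no conditioned non-collider, so it is open.
Try {N10}:
  P1: blocked at fork node N10 ∈ conditioning set.
{N10} contains no descendant of N3 and blocks every backdoor path.
No other singleton works — e.g. {N5} leaves P1 open — so {N10} is the unique smallest valid adjustment set.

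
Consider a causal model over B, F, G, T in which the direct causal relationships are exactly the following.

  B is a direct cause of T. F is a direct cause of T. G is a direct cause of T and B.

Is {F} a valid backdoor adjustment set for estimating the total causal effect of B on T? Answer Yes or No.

No

Backdoor paths from B to T (paths whose first edge points into B):
  P1: B <- G -> T
Condition 1 (no descendant of B in the set): holds — descendants of B are {T}; none are in {F}.
Condition 2 (every backdoor path blocked by {F}):
  P1: open — no interior node is in the conditioning set.
{F} does not satisfy the backdoor criterion.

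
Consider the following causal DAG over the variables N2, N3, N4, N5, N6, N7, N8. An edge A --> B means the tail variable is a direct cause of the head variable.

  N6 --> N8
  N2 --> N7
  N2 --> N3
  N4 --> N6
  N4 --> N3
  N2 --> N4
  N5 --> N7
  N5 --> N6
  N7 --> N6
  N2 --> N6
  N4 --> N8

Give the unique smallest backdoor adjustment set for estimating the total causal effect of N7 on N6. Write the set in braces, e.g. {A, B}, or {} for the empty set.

{N2, N5}

Variables eligible for adjustment (non-descendants of N7, excluding N7 and N6): {N2, N3, N4, N5}.
Backdoor paths from N7 to N6:
  P1: N7 <- N2 -> N4 -> N6
  P2: N7 <- N2 -> N4 -> N8 <- N6
  P3: N7 <- N2 -> N3 <- N4 -> N6
  P4: N7 <- N2 -> N3 <- N4 -> N8 <- N6
  P5: N7 <- N2 -> N6
  P6: N7 <- N5 -> N6
The empty set is not sufficient: P1 (N7 <- N2 -> N4 -> N6) has no collider blocking it and no conditioned non-collider, so it is open.
Try {N2, N5}:
  P1: blocked at fork node N2 ∈ conditioning set.
  P2: blocked at fork node N2 ∈ conditioning set.
  P3: blocked at fork node N2 ∈ conditioning set.
  P4: blocked at fork node N2 ∈ conditioning set.
  P5: blocked at fork node N2 ∈ conditioning set.
  P6: blocked at fork node N5 ∈ conditioning set.
{N2, N5} contains no descendant of N7 and blocks every backdoor path.
Every element of {N2, N5} is needed (dropping N2 leaves P1 open; dropping N5 leaves P6 open), so no proper subset is valid.
Among all size-2 subsets of the eligible variables, only {N2, N5} blocks every backdoor path, so it is the unique smallest valid adjustment set.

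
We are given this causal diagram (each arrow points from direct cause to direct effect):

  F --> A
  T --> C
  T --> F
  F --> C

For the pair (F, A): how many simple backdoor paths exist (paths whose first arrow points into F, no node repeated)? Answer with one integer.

A backdoor path from F to A is any simple undirected path whose first edge points into F (i.e. leaves F via a parent).
Parents of F: {T}.
No simple path from any parent of F reaches A without revisiting F, so there are no backdoor paths.

0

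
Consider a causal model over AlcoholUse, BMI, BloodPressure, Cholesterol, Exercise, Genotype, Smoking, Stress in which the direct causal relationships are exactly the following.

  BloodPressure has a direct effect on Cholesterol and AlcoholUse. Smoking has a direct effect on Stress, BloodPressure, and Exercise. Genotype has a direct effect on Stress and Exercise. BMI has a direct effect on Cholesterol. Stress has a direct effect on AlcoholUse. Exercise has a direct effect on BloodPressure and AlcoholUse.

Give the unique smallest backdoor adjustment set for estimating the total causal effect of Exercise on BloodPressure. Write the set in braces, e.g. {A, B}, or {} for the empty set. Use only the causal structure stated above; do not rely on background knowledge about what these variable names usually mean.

Variables eligible for adjustment (non-descendants of Exercise, excluding Exercise and BloodPressure): {BMI, Genotype, Smoking, Stress}.
Backdoor paths from Exercise to BloodPressure:
  P1: Exercise <- Smoking -> Stress -> AlcoholUse <- BloodPressure
  P2: Exercise <- Smoking -> BloodPressure
  P3: Exercise <- Genotype -> Stress <- Smoking -> BloodPressure
  P4: Exercise <- Genotype -> Stress -> AlcoholUse <- BloodPressure
The empty set is not sufficient: P2 (Exercise <- Smoking -> BloodPressure) has no collider blocking it and no conditioned non-collider, so it is open.
Try {Smoking}:
  P1: blocked at fork node Smoking ∈ conditioning set.
  P2: blocked at fork node Smoking ∈ conditioning set.
  P3: blocked at collider Stress (neither it nor any descendant is in the conditioning set).
  P4: blocked at collider AlcoholUse (neither it nor any descendant is in the conditioning set).
{Smoking} contains no descendant of Exercise and blocks every backdoor path.
No other singleton works — e.g. {Genotype} leaves P2 open — so {Smoking} is the unique smallest valid adjustment set.

{Smoking}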